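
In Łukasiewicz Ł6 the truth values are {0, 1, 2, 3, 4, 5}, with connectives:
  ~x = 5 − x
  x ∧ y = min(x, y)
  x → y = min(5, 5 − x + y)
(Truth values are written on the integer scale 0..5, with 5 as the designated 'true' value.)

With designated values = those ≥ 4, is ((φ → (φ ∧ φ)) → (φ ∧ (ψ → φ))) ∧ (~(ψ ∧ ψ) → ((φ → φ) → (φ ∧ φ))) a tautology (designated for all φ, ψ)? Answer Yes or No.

No

Counterexample: take φ = 0, ψ = 0.
φ ∧ φ = 0 ∧ 0 = 0
φ → (φ ∧ φ) = 0 → 0 = 5
ψ → φ = 0 → 0 = 5
φ ∧ (ψ → φ) = 0 ∧ 5 = 0
(φ → (φ ∧ φ)) → (φ ∧ (ψ → φ)) = 5 → 0 = 0
ψ ∧ ψ = 0 ∧ 0 = 0
~(ψ ∧ ψ) = ~0 = 5
φ → φ = 0 → 0 = 5
φ ∧ φ = 0 ∧ 0 = 0
(φ → φ) → (φ ∧ φ) = 5 → 0 = 0
~(ψ ∧ ψ) → ((φ → φ) → (φ ∧ φ)) = 5 → 0 = 0
((φ → (φ ∧ φ)) → (φ ∧ (ψ → φ))) ∧ (~(ψ ∧ ψ) → ((φ → φ) → (φ ∧ φ))) = 0 ∧ 0 = 0
This gives 0, which is below 4.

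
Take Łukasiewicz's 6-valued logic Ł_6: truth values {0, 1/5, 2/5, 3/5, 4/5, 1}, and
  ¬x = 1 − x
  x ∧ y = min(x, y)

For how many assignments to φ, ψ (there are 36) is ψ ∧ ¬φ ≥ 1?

1

value 1: 1 assignment (counts)
value 4/5: 3 assignments
value 3/5: 5 assignments
value 2/5: 7 assignments
value 1/5: 9 assignments
value 0: 11 assignments
So 1 of the 36 assignments meets the threshold.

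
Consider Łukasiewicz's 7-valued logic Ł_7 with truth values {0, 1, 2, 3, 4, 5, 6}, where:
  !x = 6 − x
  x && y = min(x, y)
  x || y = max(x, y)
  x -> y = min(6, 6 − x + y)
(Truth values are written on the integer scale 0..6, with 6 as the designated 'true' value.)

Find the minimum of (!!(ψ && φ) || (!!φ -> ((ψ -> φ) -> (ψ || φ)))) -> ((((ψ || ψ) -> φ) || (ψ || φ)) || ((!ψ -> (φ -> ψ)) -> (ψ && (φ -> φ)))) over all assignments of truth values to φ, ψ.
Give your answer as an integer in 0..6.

3

Take φ = 0, ψ = 3:
ψ && φ = 3 && 0 = 0
!(ψ && φ) = !0 = 6
!!(ψ && φ) = !6 = 0
!φ = !0 = 6
!!φ = !6 = 0
ψ -> φ = 3 -> 0 = 3
ψ || φ = 3 || 0 = 3
(ψ -> φ) -> (ψ || φ) = 3 -> 3 = 6
!!φ -> ((ψ -> φ) -> (ψ || φ)) = 0 -> 6 = 6
!!(ψ && φ) || (!!φ -> ((ψ -> φ) -> (ψ || φ))) = 0 || 6 = 6
ψ || ψ = 3 || 3 = 3
(ψ || ψ) -> φ = 3 -> 0 = 3
ψ || φ = 3 || 0 = 3
((ψ || ψ) -> φ) || (ψ || φ) = 3 || 3 = 3
!ψ = !3 = 3
φ -> ψ = 0 -> 3 = 6
!ψ -> (φ -> ψ) = 3 -> 6 = 6
φ -> φ = 0 -> 0 = 6
ψ && (φ -> φ) = 3 && 6 = 3
(!ψ -> (φ -> ψ)) -> (ψ && (φ -> φ)) = 6 -> 3 = 3
(((ψ || ψ) -> φ) || (ψ || φ)) || ((!ψ -> (φ -> ψ)) -> (ψ && (φ -> φ))) = 3 || 3 = 3
(!!(ψ && φ) || (!!φ -> ((ψ -> φ) -> (ψ || φ)))) -> ((((ψ || ψ) -> φ) || (ψ || φ)) || ((!ψ -> (φ -> ψ)) -> (ψ && (φ -> φ)))) = 6 -> 3 = 3
No assignment yields a value below 3, so this is the minimum.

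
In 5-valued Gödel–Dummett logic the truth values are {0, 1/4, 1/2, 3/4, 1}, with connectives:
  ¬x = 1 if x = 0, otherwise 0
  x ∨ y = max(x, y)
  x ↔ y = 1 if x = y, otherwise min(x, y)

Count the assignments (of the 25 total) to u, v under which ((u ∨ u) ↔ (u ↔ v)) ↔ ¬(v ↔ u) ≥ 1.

5

value 1: 5 assignments (counts)
value 0: 20 assignments
So 5 of the 25 assignments meet the threshold.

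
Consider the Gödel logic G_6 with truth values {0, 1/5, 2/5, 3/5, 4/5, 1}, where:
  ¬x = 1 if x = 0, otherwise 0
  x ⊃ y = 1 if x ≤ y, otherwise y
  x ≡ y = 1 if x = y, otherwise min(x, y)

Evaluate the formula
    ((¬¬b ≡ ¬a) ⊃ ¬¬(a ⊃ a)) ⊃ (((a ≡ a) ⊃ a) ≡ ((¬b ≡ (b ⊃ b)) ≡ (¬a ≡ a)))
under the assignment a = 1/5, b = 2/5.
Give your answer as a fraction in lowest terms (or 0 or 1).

¬b = ¬2/5 = 0
¬¬b = ¬0 = 1
¬a = ¬1/5 = 0
¬¬b ≡ ¬a = 1 ≡ 0 = 0
a ⊃ a = 1/5 ⊃ 1/5 = 1
¬(a ⊃ a) = ¬1 = 0
¬¬(a ⊃ a) = ¬0 = 1
(¬¬b ≡ ¬a) ⊃ ¬¬(a ⊃ a) = 0 ⊃ 1 = 1
a ≡ a = 1/5 ≡ 1/5 = 1
(a ≡ a) ⊃ a = 1 ⊃ 1/5 = 1/5
¬b = ¬2/5 = 0
b ⊃ b = 2/5 ⊃ 2/5 = 1
¬b ≡ (b ⊃ b) = 0 ≡ 1 = 0
¬a = ¬1/5 = 0
¬a ≡ a = 0 ≡ 1/5 = 0
(¬b ≡ (b ⊃ b)) ≡ (¬a ≡ a) = 0 ≡ 0 = 1
((a ≡ a) ⊃ a) ≡ ((¬b ≡ (b ⊃ b)) ≡ (¬a ≡ a)) = 1/5 ≡ 1 = 1/5
((¬¬b ≡ ¬a) ⊃ ¬¬(a ⊃ a)) ⊃ (((a ≡ a) ⊃ a) ≡ ((¬b ≡ (b ⊃ b)) ≡ (¬a ≡ a))) = 1 ⊃ 1/5 = 1/5

1/5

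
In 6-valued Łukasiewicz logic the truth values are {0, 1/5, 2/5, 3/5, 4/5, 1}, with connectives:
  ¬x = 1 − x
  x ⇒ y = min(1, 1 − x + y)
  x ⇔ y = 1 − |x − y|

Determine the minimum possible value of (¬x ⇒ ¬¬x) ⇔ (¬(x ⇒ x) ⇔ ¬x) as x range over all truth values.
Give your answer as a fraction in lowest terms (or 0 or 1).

Take x = 2/5:
¬x = ¬2/5 = 3/5
¬x = ¬2/5 = 3/5
¬¬x = ¬3/5 = 2/5
¬x ⇒ ¬¬x = 3/5 ⇒ 2/5 = 4/5
x ⇒ x = 2/5 ⇒ 2/5 = 1
¬(x ⇒ x) = ¬1 = 0
¬x = ¬2/5 = 3/5
¬(x ⇒ x) ⇔ ¬x = 0 ⇔ 3/5 = 2/5
(¬x ⇒ ¬¬x) ⇔ (¬(x ⇒ x) ⇔ ¬x) = 4/5 ⇔ 2/5 = 3/5
No assignment yields a value below 3/5, so this is the minimum.

3/5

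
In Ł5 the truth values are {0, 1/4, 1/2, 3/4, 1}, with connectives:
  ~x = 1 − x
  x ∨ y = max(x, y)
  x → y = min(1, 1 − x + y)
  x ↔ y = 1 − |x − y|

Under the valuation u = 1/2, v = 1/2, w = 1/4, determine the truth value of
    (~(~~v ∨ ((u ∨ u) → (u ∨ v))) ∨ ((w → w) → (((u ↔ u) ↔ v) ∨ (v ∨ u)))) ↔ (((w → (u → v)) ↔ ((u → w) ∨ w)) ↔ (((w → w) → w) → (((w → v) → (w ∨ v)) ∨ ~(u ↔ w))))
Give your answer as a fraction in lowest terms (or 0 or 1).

3/4

~v = ~1/2 = 1/2
~~v = ~1/2 = 1/2
u ∨ u = 1/2 ∨ 1/2 = 1/2
u ∨ v = 1/2 ∨ 1/2 = 1/2
(u ∨ u) → (u ∨ v) = 1/2 → 1/2 = 1
~~v ∨ ((u ∨ u) → (u ∨ v)) = 1/2 ∨ 1 = 1
~(~~v ∨ ((u ∨ u) → (u ∨ v))) = ~1 = 0
w → w = 1/4 → 1/4 = 1
u ↔ u = 1/2 ↔ 1/2 = 1
(u ↔ u) ↔ v = 1 ↔ 1/2 = 1/2
v ∨ u = 1/2 ∨ 1/2 = 1/2
((u ↔ u) ↔ v) ∨ (v ∨ u) = 1/2 ∨ 1/2 = 1/2
(w → w) → (((u ↔ u) ↔ v) ∨ (v ∨ u)) = 1 → 1/2 = 1/2
~(~~v ∨ ((u ∨ u) → (u ∨ v))) ∨ ((w → w) → (((u ↔ u) ↔ v) ∨ (v ∨ u))) = 0 ∨ 1/2 = 1/2
u → v = 1/2 → 1/2 = 1
w → (u → v) = 1/4 → 1 = 1
u → w = 1/2 → 1/4 = 3/4
(u → w) ∨ w = 3/4 ∨ 1/4 = 3/4
(w → (u → v)) ↔ ((u → w) ∨ w) = 1 ↔ 3/4 = 3/4
w → w = 1/4 → 1/4 = 1
(w → w) → w = 1 → 1/4 = 1/4
w → v = 1/4 → 1/2 = 1
w ∨ v = 1/4 ∨ 1/2 = 1/2
(w → v) → (w ∨ v) = 1 → 1/2 = 1/2
u ↔ w = 1/2 ↔ 1/4 = 3/4
~(u ↔ w) = ~3/4 = 1/4
((w → v) → (w ∨ v)) ∨ ~(u ↔ w) = 1/2 ∨ 1/4 = 1/2
((w → w) → w) → (((w → v) → (w ∨ v)) ∨ ~(u ↔ w)) = 1/4 → 1/2 = 1
((w → (u → v)) ↔ ((u → w) ∨ w)) ↔ (((w → w) → w) → (((w → v) → (w ∨ v)) ∨ ~(u ↔ w))) = 3/4 ↔ 1 = 3/4
(~(~~v ∨ ((u ∨ u) → (u ∨ v))) ∨ ((w → w) → (((u ↔ u) ↔ v) ∨ (v ∨ u)))) ↔ (((w → (u → v)) ↔ ((u → w) ∨ w)) ↔ (((w → w) → w) → (((w → v) → (w ∨ v)) ∨ ~(u ↔ w)))) = 1/2 ↔ 3/4 = 3/4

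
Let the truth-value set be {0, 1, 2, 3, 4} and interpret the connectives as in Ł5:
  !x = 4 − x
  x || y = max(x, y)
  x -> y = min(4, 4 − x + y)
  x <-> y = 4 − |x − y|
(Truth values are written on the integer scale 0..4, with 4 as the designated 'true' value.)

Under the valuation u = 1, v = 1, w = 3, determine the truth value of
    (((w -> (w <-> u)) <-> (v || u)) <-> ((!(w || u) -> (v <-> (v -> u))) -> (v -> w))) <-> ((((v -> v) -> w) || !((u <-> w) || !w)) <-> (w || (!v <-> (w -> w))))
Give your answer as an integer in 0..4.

w <-> u = 3 <-> 1 = 2
w -> (w <-> u) = 3 -> 2 = 3
v || u = 1 || 1 = 1
(w -> (w <-> u)) <-> (v || u) = 3 <-> 1 = 2
w || u = 3 || 1 = 3
!(w || u) = !3 = 1
v -> u = 1 -> 1 = 4
v <-> (v -> u) = 1 <-> 4 = 1
!(w || u) -> (v <-> (v -> u)) = 1 -> 1 = 4
v -> w = 1 -> 3 = 4
(!(w || u) -> (v <-> (v -> u))) -> (v -> w) = 4 -> 4 = 4
((w -> (w <-> u)) <-> (v || u)) <-> ((!(w || u) -> (v <-> (v -> u))) -> (v -> w)) = 2 <-> 4 = 2
v -> v = 1 -> 1 = 4
(v -> v) -> w = 4 -> 3 = 3
u <-> w = 1 <-> 3 = 2
!w = !3 = 1
(u <-> w) || !w = 2 || 1 = 2
!((u <-> w) || !w) = !2 = 2
((v -> v) -> w) || !((u <-> w) || !w) = 3 || 2 = 3
!v = !1 = 3
w -> w = 3 -> 3 = 4
!v <-> (w -> w) = 3 <-> 4 = 3
w || (!v <-> (w -> w)) = 3 || 3 = 3
(((v -> v) -> w) || !((u <-> w) || !w)) <-> (w || (!v <-> (w -> w))) = 3 <-> 3 = 4
(((w -> (w <-> u)) <-> (v || u)) <-> ((!(w || u) -> (v <-> (v -> u))) -> (v -> w))) <-> ((((v -> v) -> w) || !((u <-> w) || !w)) <-> (w || (!v <-> (w -> w)))) = 2 <-> 4 = 2

2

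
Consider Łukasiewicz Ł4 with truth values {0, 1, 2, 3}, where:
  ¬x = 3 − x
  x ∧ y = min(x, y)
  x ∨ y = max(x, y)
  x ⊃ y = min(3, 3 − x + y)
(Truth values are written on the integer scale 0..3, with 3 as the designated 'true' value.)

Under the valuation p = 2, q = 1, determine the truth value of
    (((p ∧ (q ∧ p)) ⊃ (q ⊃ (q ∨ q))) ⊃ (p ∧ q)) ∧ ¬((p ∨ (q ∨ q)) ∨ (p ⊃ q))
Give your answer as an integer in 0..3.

1

q ∧ p = 1 ∧ 2 = 1
p ∧ (q ∧ p) = 2 ∧ 1 = 1
q ∨ q = 1 ∨ 1 = 1
q ⊃ (q ∨ q) = 1 ⊃ 1 = 3
(p ∧ (q ∧ p)) ⊃ (q ⊃ (q ∨ q)) = 1 ⊃ 3 = 3
p ∧ q = 2 ∧ 1 = 1
((p ∧ (q ∧ p)) ⊃ (q ⊃ (q ∨ q))) ⊃ (p ∧ q) = 3 ⊃ 1 = 1
q ∨ q = 1 ∨ 1 = 1
p ∨ (q ∨ q) = 2 ∨ 1 = 2
p ⊃ q = 2 ⊃ 1 = 2
(p ∨ (q ∨ q)) ∨ (p ⊃ q) = 2 ∨ 2 = 2
¬((p ∨ (q ∨ q)) ∨ (p ⊃ q)) = ¬2 = 1
(((p ∧ (q ∧ p)) ⊃ (q ⊃ (q ∨ q))) ⊃ (p ∧ q)) ∧ ¬((p ∨ (q ∨ q)) ∨ (p ⊃ q)) = 1 ∧ 1 = 1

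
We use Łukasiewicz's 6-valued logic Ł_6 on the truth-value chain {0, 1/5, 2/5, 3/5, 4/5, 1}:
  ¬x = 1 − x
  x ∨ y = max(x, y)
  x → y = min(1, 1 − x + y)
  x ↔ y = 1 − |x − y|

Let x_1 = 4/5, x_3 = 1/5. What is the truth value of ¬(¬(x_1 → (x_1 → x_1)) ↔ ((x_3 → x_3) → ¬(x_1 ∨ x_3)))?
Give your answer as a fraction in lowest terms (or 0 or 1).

1/5

x_1 → x_1 = 4/5 → 4/5 = 1
x_1 → (x_1 → x_1) = 4/5 → 1 = 1
¬(x_1 → (x_1 → x_1)) = ¬1 = 0
x_3 → x_3 = 1/5 → 1/5 = 1
x_1 ∨ x_3 = 4/5 ∨ 1/5 = 4/5
¬(x_1 ∨ x_3) = ¬4/5 = 1/5
(x_3 → x_3) → ¬(x_1 ∨ x_3) = 1 → 1/5 = 1/5
¬(x_1 → (x_1 → x_1)) ↔ ((x_3 → x_3) → ¬(x_1 ∨ x_3)) = 0 ↔ 1/5 = 4/5
¬(¬(x_1 → (x_1 → x_1)) ↔ ((x_3 → x_3) → ¬(x_1 ∨ x_3))) = ¬4/5 = 1/5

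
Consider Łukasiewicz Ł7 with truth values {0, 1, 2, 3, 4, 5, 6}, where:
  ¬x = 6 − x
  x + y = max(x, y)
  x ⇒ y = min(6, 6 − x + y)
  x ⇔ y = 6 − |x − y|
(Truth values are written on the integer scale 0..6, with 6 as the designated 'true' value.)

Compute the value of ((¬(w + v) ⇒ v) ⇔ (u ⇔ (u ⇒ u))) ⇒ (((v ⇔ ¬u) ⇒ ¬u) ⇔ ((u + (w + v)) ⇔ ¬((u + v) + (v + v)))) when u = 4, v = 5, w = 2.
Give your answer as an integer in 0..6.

5

w + v = 2 + 5 = 5
¬(w + v) = ¬5 = 1
¬(w + v) ⇒ v = 1 ⇒ 5 = 6
u ⇒ u = 4 ⇒ 4 = 6
u ⇔ (u ⇒ u) = 4 ⇔ 6 = 4
(¬(w + v) ⇒ v) ⇔ (u ⇔ (u ⇒ u)) = 6 ⇔ 4 = 4
¬u = ¬4 = 2
v ⇔ ¬u = 5 ⇔ 2 = 3
¬u = ¬4 = 2
(v ⇔ ¬u) ⇒ ¬u = 3 ⇒ 2 = 5
w + v = 2 + 5 = 5
u + (w + v) = 4 + 5 = 5
u + v = 4 + 5 = 5
v + v = 5 + 5 = 5
(u + v) + (v + v) = 5 + 5 = 5
¬((u + v) + (v + v)) = ¬5 = 1
(u + (w + v)) ⇔ ¬((u + v) + (v + v)) = 5 ⇔ 1 = 2
((v ⇔ ¬u) ⇒ ¬u) ⇔ ((u + (w + v)) ⇔ ¬((u + v) + (v + v))) = 5 ⇔ 2 = 3
((¬(w + v) ⇒ v) ⇔ (u ⇔ (u ⇒ u))) ⇒ (((v ⇔ ¬u) ⇒ ¬u) ⇔ ((u + (w + v)) ⇔ ¬((u + v) + (v + v)))) = 4 ⇒ 3 = 5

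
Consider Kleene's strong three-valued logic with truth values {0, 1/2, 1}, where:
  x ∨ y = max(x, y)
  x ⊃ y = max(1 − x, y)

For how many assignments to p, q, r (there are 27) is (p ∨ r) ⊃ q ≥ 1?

11

value 1: 11 assignments (counts)
value 1/2: 11 assignments
value 0: 5 assignments
So 11 of the 27 assignments meet the threshold.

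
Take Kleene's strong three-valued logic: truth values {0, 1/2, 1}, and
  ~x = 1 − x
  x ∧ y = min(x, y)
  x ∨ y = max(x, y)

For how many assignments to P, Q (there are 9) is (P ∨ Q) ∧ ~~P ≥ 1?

3

P = 0, Q = 0 ↦ 0  <
P = 0, Q = 1/2 ↦ 0  <
P = 0, Q = 1 ↦ 0  <
P = 1/2, Q = 0 ↦ 1/2  <
P = 1/2, Q = 1/2 ↦ 1/2  <
P = 1/2, Q = 1 ↦ 1/2  <
P = 1, Q = 0 ↦ 1  ≥
P = 1, Q = 1/2 ↦ 1  ≥
P = 1, Q = 1 ↦ 1  ≥
So 3 of the 9 assignments meet the threshold.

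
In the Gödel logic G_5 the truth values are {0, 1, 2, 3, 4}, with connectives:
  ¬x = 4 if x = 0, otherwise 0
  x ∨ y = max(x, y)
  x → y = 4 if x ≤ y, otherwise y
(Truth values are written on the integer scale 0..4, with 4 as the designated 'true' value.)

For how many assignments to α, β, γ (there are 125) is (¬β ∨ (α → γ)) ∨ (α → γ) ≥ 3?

89

value 4: 85 assignments (counts)
value 3: 4 assignments (counts)
value 2: 8 assignments
value 1: 12 assignments
value 0: 16 assignments
So 89 of the 125 assignments meet the threshold.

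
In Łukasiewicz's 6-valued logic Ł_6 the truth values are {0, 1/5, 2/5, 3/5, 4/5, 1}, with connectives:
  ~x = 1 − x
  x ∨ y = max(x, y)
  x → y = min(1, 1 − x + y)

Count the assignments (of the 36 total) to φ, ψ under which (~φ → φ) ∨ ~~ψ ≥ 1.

21

value 1: 21 assignments (counts)
value 4/5: 7 assignments
value 3/5: 2 assignments
value 2/5: 4 assignments
value 1/5: 1 assignment
value 0: 1 assignment
So 21 of the 36 assignments meet the threshold.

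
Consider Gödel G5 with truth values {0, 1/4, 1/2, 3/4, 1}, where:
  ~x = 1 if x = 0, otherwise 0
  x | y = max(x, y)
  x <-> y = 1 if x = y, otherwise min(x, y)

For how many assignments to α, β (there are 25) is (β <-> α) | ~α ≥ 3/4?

11

value 1: 9 assignments (counts)
value 3/4: 2 assignments (counts)
value 1/2: 4 assignments
value 1/4: 6 assignments
value 0: 4 assignments
So 11 of the 25 assignments meet the threshold.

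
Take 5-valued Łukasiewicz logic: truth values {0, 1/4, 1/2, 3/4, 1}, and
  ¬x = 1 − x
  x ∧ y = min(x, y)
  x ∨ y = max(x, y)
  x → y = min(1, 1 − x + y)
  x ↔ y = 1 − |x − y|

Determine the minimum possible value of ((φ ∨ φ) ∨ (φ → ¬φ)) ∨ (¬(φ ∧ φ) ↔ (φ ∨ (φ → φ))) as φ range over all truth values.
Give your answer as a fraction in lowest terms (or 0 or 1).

3/4

Take φ = 3/4:
φ ∨ φ = 3/4 ∨ 3/4 = 3/4
¬φ = ¬3/4 = 1/4
φ → ¬φ = 3/4 → 1/4 = 1/2
(φ ∨ φ) ∨ (φ → ¬φ) = 3/4 ∨ 1/2 = 3/4
φ ∧ φ = 3/4 ∧ 3/4 = 3/4
¬(φ ∧ φ) = ¬3/4 = 1/4
φ → φ = 3/4 → 3/4 = 1
φ ∨ (φ → φ) = 3/4 ∨ 1 = 1
¬(φ ∧ φ) ↔ (φ ∨ (φ → φ)) = 1/4 ↔ 1 = 1/4
((φ ∨ φ) ∨ (φ → ¬φ)) ∨ (¬(φ ∧ φ) ↔ (φ ∨ (φ → φ))) = 3/4 ∨ 1/4 = 3/4
No assignment yields a value below 3/4, so this is the minimum.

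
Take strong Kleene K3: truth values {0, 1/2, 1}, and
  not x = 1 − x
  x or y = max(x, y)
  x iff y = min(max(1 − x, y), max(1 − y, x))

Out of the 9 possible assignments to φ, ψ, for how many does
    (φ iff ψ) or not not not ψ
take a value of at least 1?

4

φ = 0, ψ = 0 ↦ 1  ≥
φ = 0, ψ = 1/2 ↦ 1/2  <
φ = 0, ψ = 1 ↦ 0  <
φ = 1/2, ψ = 0 ↦ 1  ≥
φ = 1/2, ψ = 1/2 ↦ 1/2  <
φ = 1/2, ψ = 1 ↦ 1/2  <
φ = 1, ψ = 0 ↦ 1  ≥
φ = 1, ψ = 1/2 ↦ 1/2  <
φ = 1, ψ = 1 ↦ 1  ≥
So 4 of the 9 assignments meet the threshold.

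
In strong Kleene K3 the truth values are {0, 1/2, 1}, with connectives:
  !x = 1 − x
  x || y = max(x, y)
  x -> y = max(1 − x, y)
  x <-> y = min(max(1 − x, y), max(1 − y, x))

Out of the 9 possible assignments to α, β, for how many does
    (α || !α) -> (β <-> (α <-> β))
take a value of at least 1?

α = 0, β = 0 ↦ 0  <
α = 0, β = 1/2 ↦ 1/2  <
α = 0, β = 1 ↦ 0  <
α = 1/2, β = 0 ↦ 1/2  <
α = 1/2, β = 1/2 ↦ 1/2  <
α = 1/2, β = 1 ↦ 1/2  <
α = 1, β = 0 ↦ 1  ≥
α = 1, β = 1/2 ↦ 1/2  <
α = 1, β = 1 ↦ 1  ≥
So 2 of the 9 assignments meet the threshold.

2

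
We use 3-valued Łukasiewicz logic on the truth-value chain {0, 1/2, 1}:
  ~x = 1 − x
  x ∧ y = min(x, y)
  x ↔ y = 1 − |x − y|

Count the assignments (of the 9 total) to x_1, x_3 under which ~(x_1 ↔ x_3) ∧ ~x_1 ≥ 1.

x_1 = 0, x_3 = 0 ↦ 0  <
x_1 = 0, x_3 = 1/2 ↦ 1/2  <
x_1 = 0, x_3 = 1 ↦ 1  ≥
x_1 = 1/2, x_3 = 0 ↦ 1/2  <
x_1 = 1/2, x_3 = 1/2 ↦ 0  <
x_1 = 1/2, x_3 = 1 ↦ 1/2  <
x_1 = 1, x_3 = 0 ↦ 0  <
x_1 = 1, x_3 = 1/2 ↦ 0  <
x_1 = 1, x_3 = 1 ↦ 0  <
So 1 of the 9 assignments meets the threshold.

1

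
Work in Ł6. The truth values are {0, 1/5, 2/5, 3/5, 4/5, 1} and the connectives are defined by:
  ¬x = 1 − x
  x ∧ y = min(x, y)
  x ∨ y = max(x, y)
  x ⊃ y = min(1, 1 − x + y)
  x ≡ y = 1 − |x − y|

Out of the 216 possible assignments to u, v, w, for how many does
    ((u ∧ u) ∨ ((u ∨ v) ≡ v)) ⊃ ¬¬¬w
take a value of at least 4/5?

85

value 1: 49 assignments (counts)
value 4/5: 36 assignments (counts)
value 3/5: 36 assignments
value 2/5: 36 assignments
value 1/5: 33 assignments
value 0: 26 assignments
So 85 of the 216 assignments meet the threshold.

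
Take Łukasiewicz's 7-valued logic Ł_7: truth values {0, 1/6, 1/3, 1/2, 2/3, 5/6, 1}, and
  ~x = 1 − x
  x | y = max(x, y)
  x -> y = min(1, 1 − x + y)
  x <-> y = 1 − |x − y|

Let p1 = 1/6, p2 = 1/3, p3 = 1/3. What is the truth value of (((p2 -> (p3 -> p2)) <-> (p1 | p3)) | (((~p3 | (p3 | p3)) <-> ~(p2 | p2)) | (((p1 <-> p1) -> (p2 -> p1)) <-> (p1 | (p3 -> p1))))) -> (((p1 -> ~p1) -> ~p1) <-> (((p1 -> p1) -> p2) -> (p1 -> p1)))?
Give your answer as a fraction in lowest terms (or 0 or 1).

p3 -> p2 = 1/3 -> 1/3 = 1
p2 -> (p3 -> p2) = 1/3 -> 1 = 1
p1 | p3 = 1/6 | 1/3 = 1/3
(p2 -> (p3 -> p2)) <-> (p1 | p3) = 1 <-> 1/3 = 1/3
~p3 = ~1/3 = 2/3
p3 | p3 = 1/3 | 1/3 = 1/3
~p3 | (p3 | p3) = 2/3 | 1/3 = 2/3
p2 | p2 = 1/3 | 1/3 = 1/3
~(p2 | p2) = ~1/3 = 2/3
(~p3 | (p3 | p3)) <-> ~(p2 | p2) = 2/3 <-> 2/3 = 1
p1 <-> p1 = 1/6 <-> 1/6 = 1
p2 -> p1 = 1/3 -> 1/6 = 5/6
(p1 <-> p1) -> (p2 -> p1) = 1 -> 5/6 = 5/6
p3 -> p1 = 1/3 -> 1/6 = 5/6
p1 | (p3 -> p1) = 1/6 | 5/6 = 5/6
((p1 <-> p1) -> (p2 -> p1)) <-> (p1 | (p3 -> p1)) = 5/6 <-> 5/6 = 1
((~p3 | (p3 | p3)) <-> ~(p2 | p2)) | (((p1 <-> p1) -> (p2 -> p1)) <-> (p1 | (p3 -> p1))) = 1 | 1 = 1
((p2 -> (p3 -> p2)) <-> (p1 | p3)) | (((~p3 | (p3 | p3)) <-> ~(p2 | p2)) | (((p1 <-> p1) -> (p2 -> p1)) <-> (p1 | (p3 -> p1)))) = 1/3 | 1 = 1
~p1 = ~1/6 = 5/6
p1 -> ~p1 = 1/6 -> 5/6 = 1
~p1 = ~1/6 = 5/6
(p1 -> ~p1) -> ~p1 = 1 -> 5/6 = 5/6
p1 -> p1 = 1/6 -> 1/6 = 1
(p1 -> p1) -> p2 = 1 -> 1/3 = 1/3
p1 -> p1 = 1/6 -> 1/6 = 1
((p1 -> p1) -> p2) -> (p1 -> p1) = 1/3 -> 1 = 1
((p1 -> ~p1) -> ~p1) <-> (((p1 -> p1) -> p2) -> (p1 -> p1)) = 5/6 <-> 1 = 5/6
(((p2 -> (p3 -> p2)) <-> (p1 | p3)) | (((~p3 | (p3 | p3)) <-> ~(p2 | p2)) | (((p1 <-> p1) -> (p2 -> p1)) <-> (p1 | (p3 -> p1))))) -> (((p1 -> ~p1) -> ~p1) <-> (((p1 -> p1) -> p2) -> (p1 -> p1))) = 1 -> 5/6 = 5/6

5/6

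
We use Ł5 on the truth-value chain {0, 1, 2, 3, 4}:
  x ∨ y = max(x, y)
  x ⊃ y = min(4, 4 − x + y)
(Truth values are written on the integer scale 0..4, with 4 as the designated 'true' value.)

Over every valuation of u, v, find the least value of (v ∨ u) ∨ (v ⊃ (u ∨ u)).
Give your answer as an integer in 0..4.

2

Take u = 0, v = 2:
v ∨ u = 2 ∨ 0 = 2
u ∨ u = 0 ∨ 0 = 0
v ⊃ (u ∨ u) = 2 ⊃ 0 = 2
(v ∨ u) ∨ (v ⊃ (u ∨ u)) = 2 ∨ 2 = 2
No assignment yields a value below 2, so this is the minimum.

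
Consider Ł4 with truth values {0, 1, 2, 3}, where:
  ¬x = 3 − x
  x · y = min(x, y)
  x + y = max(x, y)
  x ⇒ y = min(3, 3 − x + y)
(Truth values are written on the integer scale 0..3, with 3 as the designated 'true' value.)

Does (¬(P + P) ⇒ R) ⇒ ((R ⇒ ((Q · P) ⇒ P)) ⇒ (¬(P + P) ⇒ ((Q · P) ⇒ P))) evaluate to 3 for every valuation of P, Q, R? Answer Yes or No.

At P = 0, Q = 2, R = 1, for instance:
P + P = 0 + 0 = 0
¬(P + P) = ¬0 = 3
¬(P + P) ⇒ R = 3 ⇒ 1 = 1
Q · P = 2 · 0 = 0
(Q · P) ⇒ P = 0 ⇒ 0 = 3
R ⇒ ((Q · P) ⇒ P) = 1 ⇒ 3 = 3
¬(P + P) ⇒ ((Q · P) ⇒ P) = 3 ⇒ 3 = 3
(R ⇒ ((Q · P) ⇒ P)) ⇒ (¬(P + P) ⇒ ((Q · P) ⇒ P)) = 3 ⇒ 3 = 3
(¬(P + P) ⇒ R) ⇒ ((R ⇒ ((Q · P) ⇒ P)) ⇒ (¬(P + P) ⇒ ((Q · P) ⇒ P))) = 1 ⇒ 3 = 3
and checking the remaining 63 assignments likewise gives ≥ 3 in every case.

Yes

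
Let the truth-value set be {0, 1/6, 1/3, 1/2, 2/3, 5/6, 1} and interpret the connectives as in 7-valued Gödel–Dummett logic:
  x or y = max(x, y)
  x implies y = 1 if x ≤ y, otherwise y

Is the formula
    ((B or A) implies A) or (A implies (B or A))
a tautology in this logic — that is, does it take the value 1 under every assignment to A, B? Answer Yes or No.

Yes

At A = 1/6, B = 0, for instance:
B or A = 0 or 1/6 = 1/6
(B or A) implies A = 1/6 implies 1/6 = 1
A implies (B or A) = 1/6 implies 1/6 = 1
((B or A) implies A) or (A implies (B or A)) = 1 or 1 = 1
and checking the remaining 48 assignments likewise gives ≥ 1 in every case.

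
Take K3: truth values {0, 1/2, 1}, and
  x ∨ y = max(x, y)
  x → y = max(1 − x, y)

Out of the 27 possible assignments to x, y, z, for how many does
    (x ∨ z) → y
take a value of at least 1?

value 1: 11 assignments (counts)
value 1/2: 11 assignments
value 0: 5 assignments
So 11 of the 27 assignments meet the threshold.

11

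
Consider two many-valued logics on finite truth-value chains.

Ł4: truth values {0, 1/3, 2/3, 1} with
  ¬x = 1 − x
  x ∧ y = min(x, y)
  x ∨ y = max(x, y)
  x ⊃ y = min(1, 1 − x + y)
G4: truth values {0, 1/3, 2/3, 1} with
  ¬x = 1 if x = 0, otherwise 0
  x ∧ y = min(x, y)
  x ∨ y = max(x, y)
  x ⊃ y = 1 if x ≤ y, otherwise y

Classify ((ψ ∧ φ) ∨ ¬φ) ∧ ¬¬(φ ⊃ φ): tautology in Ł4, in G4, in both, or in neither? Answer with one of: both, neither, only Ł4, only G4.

neither

In Ł4: at φ = 1/3, ψ = 0 the value is 2/3 — not a tautology.
In G4: at φ = 1/3, ψ = 0 the value is 0 — not a tautology.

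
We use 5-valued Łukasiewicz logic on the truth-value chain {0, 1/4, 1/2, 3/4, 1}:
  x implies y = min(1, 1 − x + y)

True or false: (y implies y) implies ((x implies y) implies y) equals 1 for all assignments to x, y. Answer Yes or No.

No

Counterexample: take x = 0, y = 0.
y implies y = 0 implies 0 = 1
x implies y = 0 implies 0 = 1
(x implies y) implies y = 1 implies 0 = 0
(y implies y) implies ((x implies y) implies y) = 1 implies 0 = 0
This gives 0 ≠ 1.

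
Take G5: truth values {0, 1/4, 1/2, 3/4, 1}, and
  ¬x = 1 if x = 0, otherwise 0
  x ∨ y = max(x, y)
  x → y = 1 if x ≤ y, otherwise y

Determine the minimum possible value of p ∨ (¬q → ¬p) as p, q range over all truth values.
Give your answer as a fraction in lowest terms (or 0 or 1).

Take p = 1/4, q = 0:
¬q = ¬0 = 1
¬p = ¬1/4 = 0
¬q → ¬p = 1 → 0 = 0
p ∨ (¬q → ¬p) = 1/4 ∨ 0 = 1/4
No assignment yields a value below 1/4, so this is the minimum.

1/4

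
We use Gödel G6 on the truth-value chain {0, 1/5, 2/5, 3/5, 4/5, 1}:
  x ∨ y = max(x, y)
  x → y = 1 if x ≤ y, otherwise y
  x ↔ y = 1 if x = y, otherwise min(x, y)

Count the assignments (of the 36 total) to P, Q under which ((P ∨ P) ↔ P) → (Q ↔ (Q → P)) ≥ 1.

value 1: 1 assignment (counts)
value 4/5: 3 assignments
value 3/5: 5 assignments
value 2/5: 7 assignments
value 1/5: 9 assignments
value 0: 11 assignments
So 1 of the 36 assignments meets the threshold.

1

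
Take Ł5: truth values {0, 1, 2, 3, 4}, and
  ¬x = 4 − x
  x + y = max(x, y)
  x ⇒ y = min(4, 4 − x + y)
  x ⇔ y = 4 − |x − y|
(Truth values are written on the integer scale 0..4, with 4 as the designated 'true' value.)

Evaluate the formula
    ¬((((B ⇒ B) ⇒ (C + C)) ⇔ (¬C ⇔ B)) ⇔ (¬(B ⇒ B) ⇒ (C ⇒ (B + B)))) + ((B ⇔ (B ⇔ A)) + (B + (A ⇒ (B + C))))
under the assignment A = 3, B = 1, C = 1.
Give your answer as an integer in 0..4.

3

B ⇒ B = 1 ⇒ 1 = 4
C + C = 1 + 1 = 1
(B ⇒ B) ⇒ (C + C) = 4 ⇒ 1 = 1
¬C = ¬1 = 3
¬C ⇔ B = 3 ⇔ 1 = 2
((B ⇒ B) ⇒ (C + C)) ⇔ (¬C ⇔ B) = 1 ⇔ 2 = 3
B ⇒ B = 1 ⇒ 1 = 4
¬(B ⇒ B) = ¬4 = 0
B + B = 1 + 1 = 1
C ⇒ (B + B) = 1 ⇒ 1 = 4
¬(B ⇒ B) ⇒ (C ⇒ (B + B)) = 0 ⇒ 4 = 4
(((B ⇒ B) ⇒ (C + C)) ⇔ (¬C ⇔ B)) ⇔ (¬(B ⇒ B) ⇒ (C ⇒ (B + B))) = 3 ⇔ 4 = 3
¬((((B ⇒ B) ⇒ (C + C)) ⇔ (¬C ⇔ B)) ⇔ (¬(B ⇒ B) ⇒ (C ⇒ (B + B)))) = ¬3 = 1
B ⇔ A = 1 ⇔ 3 = 2
B ⇔ (B ⇔ A) = 1 ⇔ 2 = 3
B + C = 1 + 1 = 1
A ⇒ (B + C) = 3 ⇒ 1 = 2
B + (A ⇒ (B + C)) = 1 + 2 = 2
(B ⇔ (B ⇔ A)) + (B + (A ⇒ (B + C))) = 3 + 2 = 3
¬((((B ⇒ B) ⇒ (C + C)) ⇔ (¬C ⇔ B)) ⇔ (¬(B ⇒ B) ⇒ (C ⇒ (B + B)))) + ((B ⇔ (B ⇔ A)) + (B + (A ⇒ (B + C)))) = 1 + 3 = 3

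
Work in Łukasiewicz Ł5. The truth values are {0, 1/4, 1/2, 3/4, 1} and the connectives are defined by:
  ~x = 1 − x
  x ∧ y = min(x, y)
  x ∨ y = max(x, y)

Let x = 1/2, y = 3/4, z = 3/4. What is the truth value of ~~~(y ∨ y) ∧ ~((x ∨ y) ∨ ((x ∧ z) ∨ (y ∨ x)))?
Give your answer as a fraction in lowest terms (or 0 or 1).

1/4

y ∨ y = 3/4 ∨ 3/4 = 3/4
~(y ∨ y) = ~3/4 = 1/4
~~(y ∨ y) = ~1/4 = 3/4
~~~(y ∨ y) = ~3/4 = 1/4
x ∨ y = 1/2 ∨ 3/4 = 3/4
x ∧ z = 1/2 ∧ 3/4 = 1/2
y ∨ x = 3/4 ∨ 1/2 = 3/4
(x ∧ z) ∨ (y ∨ x) = 1/2 ∨ 3/4 = 3/4
(x ∨ y) ∨ ((x ∧ z) ∨ (y ∨ x)) = 3/4 ∨ 3/4 = 3/4
~((x ∨ y) ∨ ((x ∧ z) ∨ (y ∨ x))) = ~3/4 = 1/4
~~~(y ∨ y) ∧ ~((x ∨ y) ∨ ((x ∧ z) ∨ (y ∨ x))) = 1/4 ∧ 1/4 = 1/4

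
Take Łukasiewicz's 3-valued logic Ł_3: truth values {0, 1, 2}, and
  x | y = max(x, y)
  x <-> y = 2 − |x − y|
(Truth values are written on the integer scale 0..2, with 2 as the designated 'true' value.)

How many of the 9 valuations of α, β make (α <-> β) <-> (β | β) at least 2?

4

α = 0, β = 0 ↦ 0  <
α = 0, β = 1 ↦ 2  ≥
α = 0, β = 2 ↦ 0  <
α = 1, β = 0 ↦ 1  <
α = 1, β = 1 ↦ 1  <
α = 1, β = 2 ↦ 1  <
α = 2, β = 0 ↦ 2  ≥
α = 2, β = 1 ↦ 2  ≥
α = 2, β = 2 ↦ 2  ≥
So 4 of the 9 assignments meet the threshold.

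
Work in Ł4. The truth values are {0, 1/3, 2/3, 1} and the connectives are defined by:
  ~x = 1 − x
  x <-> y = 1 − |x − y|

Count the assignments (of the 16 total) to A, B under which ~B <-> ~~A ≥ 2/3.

10

A = 0, B = 0 ↦ 0  <
A = 0, B = 1/3 ↦ 1/3  <
A = 0, B = 2/3 ↦ 2/3  ≥
A = 0, B = 1 ↦ 1  ≥
A = 1/3, B = 0 ↦ 1/3  <
A = 1/3, B = 1/3 ↦ 2/3  ≥
A = 1/3, B = 2/3 ↦ 1  ≥
A = 1/3, B = 1 ↦ 2/3  ≥
A = 2/3, B = 0 ↦ 2/3  ≥
A = 2/3, B = 1/3 ↦ 1  ≥
A = 2/3, B = 2/3 ↦ 2/3  ≥
A = 2/3, B = 1 ↦ 1/3  <
A = 1, B = 0 ↦ 1  ≥
A = 1, B = 1/3 ↦ 2/3  ≥
A = 1, B = 2/3 ↦ 1/3  <
A = 1, B = 1 ↦ 0  <
So 10 of the 16 assignments meet the threshold.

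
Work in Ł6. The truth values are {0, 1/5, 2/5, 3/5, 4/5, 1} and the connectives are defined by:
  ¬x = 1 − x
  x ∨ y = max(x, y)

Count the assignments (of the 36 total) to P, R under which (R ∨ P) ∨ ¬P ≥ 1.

value 1: 16 assignments (counts)
value 4/5: 12 assignments
value 3/5: 8 assignments
So 16 of the 36 assignments meet the threshold.

16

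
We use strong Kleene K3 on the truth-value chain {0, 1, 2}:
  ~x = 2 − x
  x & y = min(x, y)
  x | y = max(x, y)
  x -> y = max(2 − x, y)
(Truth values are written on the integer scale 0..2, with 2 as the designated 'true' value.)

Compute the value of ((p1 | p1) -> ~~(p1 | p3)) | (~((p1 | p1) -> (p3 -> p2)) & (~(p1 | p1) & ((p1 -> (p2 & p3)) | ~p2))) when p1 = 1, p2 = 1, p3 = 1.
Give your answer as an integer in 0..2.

1

p1 | p1 = 1 | 1 = 1
p1 | p3 = 1 | 1 = 1
~(p1 | p3) = ~1 = 1
~~(p1 | p3) = ~1 = 1
(p1 | p1) -> ~~(p1 | p3) = 1 -> 1 = 1
p1 | p1 = 1 | 1 = 1
p3 -> p2 = 1 -> 1 = 1
(p1 | p1) -> (p3 -> p2) = 1 -> 1 = 1
~((p1 | p1) -> (p3 -> p2)) = ~1 = 1
p1 | p1 = 1 | 1 = 1
~(p1 | p1) = ~1 = 1
p2 & p3 = 1 & 1 = 1
p1 -> (p2 & p3) = 1 -> 1 = 1
~p2 = ~1 = 1
(p1 -> (p2 & p3)) | ~p2 = 1 | 1 = 1
~(p1 | p1) & ((p1 -> (p2 & p3)) | ~p2) = 1 & 1 = 1
~((p1 | p1) -> (p3 -> p2)) & (~(p1 | p1) & ((p1 -> (p2 & p3)) | ~p2)) = 1 & 1 = 1
((p1 | p1) -> ~~(p1 | p3)) | (~((p1 | p1) -> (p3 -> p2)) & (~(p1 | p1) & ((p1 -> (p2 & p3)) | ~p2))) = 1 | 1 = 1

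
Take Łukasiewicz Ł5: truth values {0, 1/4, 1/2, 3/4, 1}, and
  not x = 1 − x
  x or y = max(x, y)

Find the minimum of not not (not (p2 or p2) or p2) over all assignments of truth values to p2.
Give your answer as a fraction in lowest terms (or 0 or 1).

Take p2 = 1/2:
p2 or p2 = 1/2 or 1/2 = 1/2
not (p2 or p2) = not 1/2 = 1/2
not (p2 or p2) or p2 = 1/2 or 1/2 = 1/2
not (not (p2 or p2) or p2) = not 1/2 = 1/2
not not (not (p2 or p2) or p2) = not 1/2 = 1/2
No assignment yields a value below 1/2, so this is the minimum.

1/2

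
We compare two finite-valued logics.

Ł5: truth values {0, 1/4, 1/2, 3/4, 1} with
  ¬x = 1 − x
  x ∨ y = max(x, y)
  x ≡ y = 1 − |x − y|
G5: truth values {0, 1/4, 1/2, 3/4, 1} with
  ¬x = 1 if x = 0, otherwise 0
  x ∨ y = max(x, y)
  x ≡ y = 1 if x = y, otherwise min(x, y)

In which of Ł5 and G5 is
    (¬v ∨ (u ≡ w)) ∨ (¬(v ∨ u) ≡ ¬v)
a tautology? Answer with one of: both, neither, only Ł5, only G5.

only G5

In Ł5: at u = 1/2, v = 1/4, w = 0 the value is 3/4 — not a tautology.
In G5: every assignment gives 1 — tautology.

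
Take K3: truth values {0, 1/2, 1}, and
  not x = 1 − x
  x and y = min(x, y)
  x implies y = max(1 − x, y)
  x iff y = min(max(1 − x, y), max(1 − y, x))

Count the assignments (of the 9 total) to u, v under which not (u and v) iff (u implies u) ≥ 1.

4

u = 0, v = 0 ↦ 1  ≥
u = 0, v = 1/2 ↦ 1  ≥
u = 0, v = 1 ↦ 1  ≥
u = 1/2, v = 0 ↦ 1/2  <
u = 1/2, v = 1/2 ↦ 1/2  <
u = 1/2, v = 1 ↦ 1/2  <
u = 1, v = 0 ↦ 1  ≥
u = 1, v = 1/2 ↦ 1/2  <
u = 1, v = 1 ↦ 0  <
So 4 of the 9 assignments meet the threshold.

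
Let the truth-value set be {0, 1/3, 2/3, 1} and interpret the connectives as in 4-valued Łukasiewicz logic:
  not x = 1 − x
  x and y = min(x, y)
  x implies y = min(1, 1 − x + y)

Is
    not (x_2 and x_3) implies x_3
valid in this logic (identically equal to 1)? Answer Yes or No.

No

Counterexample: take x_2 = 0, x_3 = 0.
x_2 and x_3 = 0 and 0 = 0
not (x_2 and x_3) = not 0 = 1
not (x_2 and x_3) implies x_3 = 1 implies 0 = 0
This gives 0 ≠ 1.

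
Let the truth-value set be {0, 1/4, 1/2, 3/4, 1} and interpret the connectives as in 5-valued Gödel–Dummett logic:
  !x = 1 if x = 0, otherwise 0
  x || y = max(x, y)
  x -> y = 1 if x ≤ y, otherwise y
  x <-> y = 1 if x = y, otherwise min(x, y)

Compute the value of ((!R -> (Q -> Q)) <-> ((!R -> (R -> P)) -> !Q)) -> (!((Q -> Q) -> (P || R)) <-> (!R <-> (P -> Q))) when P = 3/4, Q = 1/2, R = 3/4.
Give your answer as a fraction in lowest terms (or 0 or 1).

1

!R = !3/4 = 0
Q -> Q = 1/2 -> 1/2 = 1
!R -> (Q -> Q) = 0 -> 1 = 1
!R = !3/4 = 0
R -> P = 3/4 -> 3/4 = 1
!R -> (R -> P) = 0 -> 1 = 1
!Q = !1/2 = 0
(!R -> (R -> P)) -> !Q = 1 -> 0 = 0
(!R -> (Q -> Q)) <-> ((!R -> (R -> P)) -> !Q) = 1 <-> 0 = 0
Q -> Q = 1/2 -> 1/2 = 1
P || R = 3/4 || 3/4 = 3/4
(Q -> Q) -> (P || R) = 1 -> 3/4 = 3/4
!((Q -> Q) -> (P || R)) = !3/4 = 0
!R = !3/4 = 0
P -> Q = 3/4 -> 1/2 = 1/2
!R <-> (P -> Q) = 0 <-> 1/2 = 0
!((Q -> Q) -> (P || R)) <-> (!R <-> (P -> Q)) = 0 <-> 0 = 1
((!R -> (Q -> Q)) <-> ((!R -> (R -> P)) -> !Q)) -> (!((Q -> Q) -> (P || R)) <-> (!R <-> (P -> Q))) = 0 -> 1 = 1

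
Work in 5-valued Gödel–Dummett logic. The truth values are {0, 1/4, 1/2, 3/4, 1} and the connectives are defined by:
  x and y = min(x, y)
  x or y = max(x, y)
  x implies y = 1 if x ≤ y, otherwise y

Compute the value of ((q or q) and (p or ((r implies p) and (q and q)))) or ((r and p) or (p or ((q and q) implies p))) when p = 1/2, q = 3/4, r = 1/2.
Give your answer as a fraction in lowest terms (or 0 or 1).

3/4

q or q = 3/4 or 3/4 = 3/4
r implies p = 1/2 implies 1/2 = 1
q and q = 3/4 and 3/4 = 3/4
(r implies p) and (q and q) = 1 and 3/4 = 3/4
p or ((r implies p) and (q and q)) = 1/2 or 3/4 = 3/4
(q or q) and (p or ((r implies p) and (q and q))) = 3/4 and 3/4 = 3/4
r and p = 1/2 and 1/2 = 1/2
q and q = 3/4 and 3/4 = 3/4
(q and q) implies p = 3/4 implies 1/2 = 1/2
p or ((q and q) implies p) = 1/2 or 1/2 = 1/2
(r and p) or (p or ((q and q) implies p)) = 1/2 or 1/2 = 1/2
((q or q) and (p or ((r implies p) and (q and q)))) or ((r and p) or (p or ((q and q) implies p))) = 3/4 or 1/2 = 3/4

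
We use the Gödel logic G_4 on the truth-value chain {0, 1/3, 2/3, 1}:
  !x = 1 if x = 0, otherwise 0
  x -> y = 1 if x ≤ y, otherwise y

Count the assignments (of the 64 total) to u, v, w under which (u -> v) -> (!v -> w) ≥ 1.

value 1: 61 assignments (counts)
value 2/3: 1 assignment
value 1/3: 1 assignment
value 0: 1 assignment
So 61 of the 64 assignments meet the threshold.

61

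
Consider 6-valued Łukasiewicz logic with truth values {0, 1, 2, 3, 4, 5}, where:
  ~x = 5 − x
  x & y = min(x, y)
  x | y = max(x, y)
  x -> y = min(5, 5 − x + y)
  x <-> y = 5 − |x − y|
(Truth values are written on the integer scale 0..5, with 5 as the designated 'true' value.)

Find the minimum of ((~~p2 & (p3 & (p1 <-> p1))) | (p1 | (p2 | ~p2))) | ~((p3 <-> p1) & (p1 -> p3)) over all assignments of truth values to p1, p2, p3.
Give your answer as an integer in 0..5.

3

Take p1 = 0, p2 = 2, p3 = 0:
~p2 = ~2 = 3
~~p2 = ~3 = 2
p1 <-> p1 = 0 <-> 0 = 5
p3 & (p1 <-> p1) = 0 & 5 = 0
~~p2 & (p3 & (p1 <-> p1)) = 2 & 0 = 0
~p2 = ~2 = 3
p2 | ~p2 = 2 | 3 = 3
p1 | (p2 | ~p2) = 0 | 3 = 3
(~~p2 & (p3 & (p1 <-> p1))) | (p1 | (p2 | ~p2)) = 0 | 3 = 3
p3 <-> p1 = 0 <-> 0 = 5
p1 -> p3 = 0 -> 0 = 5
(p3 <-> p1) & (p1 -> p3) = 5 & 5 = 5
~((p3 <-> p1) & (p1 -> p3)) = ~5 = 0
((~~p2 & (p3 & (p1 <-> p1))) | (p1 | (p2 | ~p2))) | ~((p3 <-> p1) & (p1 -> p3)) = 3 | 0 = 3
No assignment yields a value below 3, so this is the minimum.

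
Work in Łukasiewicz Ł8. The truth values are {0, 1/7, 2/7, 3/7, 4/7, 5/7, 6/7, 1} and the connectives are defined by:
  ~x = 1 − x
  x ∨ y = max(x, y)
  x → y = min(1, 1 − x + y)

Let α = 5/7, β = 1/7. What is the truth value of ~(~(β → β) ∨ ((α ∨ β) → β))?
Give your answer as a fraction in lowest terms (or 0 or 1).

β → β = 1/7 → 1/7 = 1
~(β → β) = ~1 = 0
α ∨ β = 5/7 ∨ 1/7 = 5/7
(α ∨ β) → β = 5/7 → 1/7 = 3/7
~(β → β) ∨ ((α ∨ β) → β) = 0 ∨ 3/7 = 3/7
~(~(β → β) ∨ ((α ∨ β) → β)) = ~3/7 = 4/7

4/7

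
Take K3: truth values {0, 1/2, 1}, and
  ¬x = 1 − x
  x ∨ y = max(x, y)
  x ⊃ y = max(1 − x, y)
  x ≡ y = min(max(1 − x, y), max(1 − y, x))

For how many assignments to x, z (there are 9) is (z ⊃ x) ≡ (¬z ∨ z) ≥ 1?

4

x = 0, z = 0 ↦ 1  ≥
x = 0, z = 1/2 ↦ 1/2  <
x = 0, z = 1 ↦ 0  <
x = 1/2, z = 0 ↦ 1  ≥
x = 1/2, z = 1/2 ↦ 1/2  <
x = 1/2, z = 1 ↦ 1/2  <
x = 1, z = 0 ↦ 1  ≥
x = 1, z = 1/2 ↦ 1/2  <
x = 1, z = 1 ↦ 1  ≥
So 4 of the 9 assignments meet the threshold.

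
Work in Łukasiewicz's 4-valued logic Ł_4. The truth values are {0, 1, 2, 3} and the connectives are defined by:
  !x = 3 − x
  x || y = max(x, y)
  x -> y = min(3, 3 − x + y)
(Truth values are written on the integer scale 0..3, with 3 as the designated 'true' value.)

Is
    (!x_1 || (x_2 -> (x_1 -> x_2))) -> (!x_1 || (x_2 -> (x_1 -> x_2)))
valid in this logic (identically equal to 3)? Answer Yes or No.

x_1 = 0, x_2 = 0 ↦ 3
x_1 = 0, x_2 = 1 ↦ 3
x_1 = 0, x_2 = 2 ↦ 3
x_1 = 0, x_2 = 3 ↦ 3
x_1 = 1, x_2 = 0 ↦ 3
x_1 = 1, x_2 = 1 ↦ 3
x_1 = 1, x_2 = 2 ↦ 3
x_1 = 1, x_2 = 3 ↦ 3
x_1 = 2, x_2 = 0 ↦ 3
x_1 = 2, x_2 = 1 ↦ 3
x_1 = 2, x_2 = 2 ↦ 3
x_1 = 2, x_2 = 3 ↦ 3
x_1 = 3, x_2 = 0 ↦ 3
x_1 = 3, x_2 = 1 ↦ 3
x_1 = 3, x_2 = 2 ↦ 3
x_1 = 3, x_2 = 3 ↦ 3
Every assignment gives a value ≥ 3.

Yes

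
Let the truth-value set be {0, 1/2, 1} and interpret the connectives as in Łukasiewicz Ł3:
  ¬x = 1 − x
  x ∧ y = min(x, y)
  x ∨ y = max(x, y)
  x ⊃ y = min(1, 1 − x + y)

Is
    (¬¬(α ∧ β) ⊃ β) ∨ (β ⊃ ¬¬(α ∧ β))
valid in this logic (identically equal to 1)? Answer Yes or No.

Yes

α = 0, β = 0 ↦ 1
α = 0, β = 1/2 ↦ 1
α = 0, β = 1 ↦ 1
α = 1/2, β = 0 ↦ 1
α = 1/2, β = 1/2 ↦ 1
α = 1/2, β = 1 ↦ 1
α = 1, β = 0 ↦ 1
α = 1, β = 1/2 ↦ 1
α = 1, β = 1 ↦ 1
Every assignment gives a value ≥ 1.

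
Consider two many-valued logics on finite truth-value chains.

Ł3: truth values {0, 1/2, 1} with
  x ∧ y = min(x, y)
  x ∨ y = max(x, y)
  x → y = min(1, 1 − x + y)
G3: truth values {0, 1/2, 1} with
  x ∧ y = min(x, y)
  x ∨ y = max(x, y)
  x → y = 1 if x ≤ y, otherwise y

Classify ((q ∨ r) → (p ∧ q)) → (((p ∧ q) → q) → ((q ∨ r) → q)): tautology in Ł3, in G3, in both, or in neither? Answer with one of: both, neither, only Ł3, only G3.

both

In Ł3: every assignment gives 1 — tautology.
In G3: every assignment gives 1 — tautology.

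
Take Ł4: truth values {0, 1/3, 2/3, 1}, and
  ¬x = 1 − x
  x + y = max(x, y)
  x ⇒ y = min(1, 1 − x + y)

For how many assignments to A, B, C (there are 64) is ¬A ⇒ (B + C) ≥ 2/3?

value 1: 50 assignments (counts)
value 2/3: 9 assignments (counts)
value 1/3: 4 assignments
value 0: 1 assignment
So 59 of the 64 assignments meet the threshold.

59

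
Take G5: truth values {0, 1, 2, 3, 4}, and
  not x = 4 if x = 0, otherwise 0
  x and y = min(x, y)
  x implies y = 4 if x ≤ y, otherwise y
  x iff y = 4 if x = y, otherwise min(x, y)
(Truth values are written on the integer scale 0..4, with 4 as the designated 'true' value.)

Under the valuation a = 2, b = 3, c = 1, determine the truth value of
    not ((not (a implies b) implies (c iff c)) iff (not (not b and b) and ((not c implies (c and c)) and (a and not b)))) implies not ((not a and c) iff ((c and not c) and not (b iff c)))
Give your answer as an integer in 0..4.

0

a implies b = 2 implies 3 = 4
not (a implies b) = not 4 = 0
c iff c = 1 iff 1 = 4
not (a implies b) implies (c iff c) = 0 implies 4 = 4
not b = not 3 = 0
not b and b = 0 and 3 = 0
not (not b and b) = not 0 = 4
not c = not 1 = 0
c and c = 1 and 1 = 1
not c implies (c and c) = 0 implies 1 = 4
not b = not 3 = 0
a and not b = 2 and 0 = 0
(not c implies (c and c)) and (a and not b) = 4 and 0 = 0
not (not b and b) and ((not c implies (c and c)) and (a and not b)) = 4 and 0 = 0
(not (a implies b) implies (c iff c)) iff (not (not b and b) and ((not c implies (c and c)) and (a and not b))) = 4 iff 0 = 0
not ((not (a implies b) implies (c iff c)) iff (not (not b and b) and ((not c implies (c and c)) and (a and not b)))) = not 0 = 4
not a = not 2 = 0
not a and c = 0 and 1 = 0
not c = not 1 = 0
c and not c = 1 and 0 = 0
b iff c = 3 iff 1 = 1
not (b iff c) = not 1 = 0
(c and not c) and not (b iff c) = 0 and 0 = 0
(not a and c) iff ((c and not c) and not (b iff c)) = 0 iff 0 = 4
not ((not a and c) iff ((c and not c) and not (b iff c))) = not 4 = 0
not ((not (a implies b) implies (c iff c)) iff (not (not b and b) and ((not c implies (c and c)) and (a and not b)))) implies not ((not a and c) iff ((c and not c) and not (b iff c))) = 4 implies 0 = 0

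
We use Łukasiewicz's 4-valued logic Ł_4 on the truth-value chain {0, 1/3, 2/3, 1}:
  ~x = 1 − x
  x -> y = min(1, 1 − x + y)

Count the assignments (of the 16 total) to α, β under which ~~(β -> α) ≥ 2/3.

α = 0, β = 0 ↦ 1  ≥
α = 0, β = 1/3 ↦ 2/3  ≥
α = 0, β = 2/3 ↦ 1/3  <
α = 0, β = 1 ↦ 0  <
α = 1/3, β = 0 ↦ 1  ≥
α = 1/3, β = 1/3 ↦ 1  ≥
α = 1/3, β = 2/3 ↦ 2/3  ≥
α = 1/3, β = 1 ↦ 1/3  <
α = 2/3, β = 0 ↦ 1  ≥
α = 2/3, β = 1/3 ↦ 1  ≥
α = 2/3, β = 2/3 ↦ 1  ≥
α = 2/3, β = 1 ↦ 2/3  ≥
α = 1, β = 0 ↦ 1  ≥
α = 1, β = 1/3 ↦ 1  ≥
α = 1, β = 2/3 ↦ 1  ≥
α = 1, β = 1 ↦ 1  ≥
So 13 of the 16 assignments meet the threshold.

13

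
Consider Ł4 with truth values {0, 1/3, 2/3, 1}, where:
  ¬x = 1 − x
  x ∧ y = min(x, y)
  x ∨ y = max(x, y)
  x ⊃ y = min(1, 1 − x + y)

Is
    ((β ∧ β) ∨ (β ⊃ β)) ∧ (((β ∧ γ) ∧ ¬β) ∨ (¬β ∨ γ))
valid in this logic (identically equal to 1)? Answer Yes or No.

Counterexample: take β = 1/3, γ = 0.
β ∧ β = 1/3 ∧ 1/3 = 1/3
β ⊃ β = 1/3 ⊃ 1/3 = 1
(β ∧ β) ∨ (β ⊃ β) = 1/3 ∨ 1 = 1
β ∧ γ = 1/3 ∧ 0 = 0
¬β = ¬1/3 = 2/3
(β ∧ γ) ∧ ¬β = 0 ∧ 2/3 = 0
¬β = ¬1/3 = 2/3
¬β ∨ γ = 2/3 ∨ 0 = 2/3
((β ∧ γ) ∧ ¬β) ∨ (¬β ∨ γ) = 0 ∨ 2/3 = 2/3
((β ∧ β) ∨ (β ⊃ β)) ∧ (((β ∧ γ) ∧ ¬β) ∨ (¬β ∨ γ)) = 1 ∧ 2/3 = 2/3
This gives 2/3 ≠ 1.

No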